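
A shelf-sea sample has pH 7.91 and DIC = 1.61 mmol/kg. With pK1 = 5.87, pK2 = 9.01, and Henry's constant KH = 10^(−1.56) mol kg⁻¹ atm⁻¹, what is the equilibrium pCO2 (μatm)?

α₀ = 1 / (1 + K1/[H⁺] + K1K2/[H⁺]²) = 1 / (1 + 10^+2.04 + 10^+0.94)
   = 1 / (1 + 109.65 + 8.7096) = 1/119.36 = 0.008378
[CO2*] = α₀ × DIC = 0.008378 × 1.61 = 0.01349 mmol/kg = 13.49 μmol/kg
pCO2 = [CO2*]/KH = 1.349×10^-5 / 2.754×10^-2 = 490 μatm

pCO2 = 490 μatm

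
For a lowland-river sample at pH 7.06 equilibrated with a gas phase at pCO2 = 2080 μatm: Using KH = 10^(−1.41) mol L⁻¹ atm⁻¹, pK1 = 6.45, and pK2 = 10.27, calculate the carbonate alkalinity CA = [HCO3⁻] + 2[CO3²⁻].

[CO2*] = KH · pCO2 = 10^(−1.41) × 2080×10^-6 = 8.092×10^-5 mol/L
α₀ = 1/(1 + K1/[H⁺] + K1K2/[H⁺]²) = 1/(1 + 10^+0.61 + 10^-2.60) = 0.1970
DIC = [CO2*]/α₀ = 8.092×10^-5 / 0.1970 = 0.4108 mmol/L
CA = (α₁ + 2α₂)·DIC = (0.8025 + 2×0.0004948) × 0.4108 = 0.330 mmol/L

CA = 0.330 mmol/L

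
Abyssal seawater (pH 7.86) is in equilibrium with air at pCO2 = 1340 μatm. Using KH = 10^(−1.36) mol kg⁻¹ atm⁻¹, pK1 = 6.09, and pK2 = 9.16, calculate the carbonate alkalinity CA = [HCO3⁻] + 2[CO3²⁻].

[CO2*] = KH · pCO2 = 10^(−1.36) × 1340×10^-6 = 5.849×10^-5 mol/kg
α₀ = 1/(1 + K1/[H⁺] + K1K2/[H⁺]²) = 1/(1 + 10^+1.77 + 10^+0.47) = 0.01591
DIC = [CO2*]/α₀ = 5.849×10^-5 / 0.01591 = 3.675 mmol/kg
CA = (α₁ + 2α₂)·DIC = (0.9371 + 2×0.04697) × 3.675 = 3.79 mmol/kg

CA = 3.79 mmol/kg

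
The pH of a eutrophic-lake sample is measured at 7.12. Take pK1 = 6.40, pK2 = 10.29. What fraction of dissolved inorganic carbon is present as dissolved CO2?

α₀ = 0.160

α₀ = 1 / (1 + K1/[H⁺] + K1K2/[H⁺]²) = 1 / (1 + 10^+0.72 + 10^-2.45)
   = 1 / (1 + 5.2481 + 0.0035481) = 1/6.2516 = 0.1600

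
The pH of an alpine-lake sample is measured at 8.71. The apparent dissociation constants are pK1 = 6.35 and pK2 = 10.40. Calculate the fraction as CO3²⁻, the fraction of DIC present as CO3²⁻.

α₂ = 1 / (1 + [H⁺]/K2 + [H⁺]²/(K1K2)) = 1 / (1 + 10^+1.69 + 10^-0.67)
   = 1 / (1 + 48.978 + 0.21380) = 1/50.192 = 0.01992

α₂ = 0.0199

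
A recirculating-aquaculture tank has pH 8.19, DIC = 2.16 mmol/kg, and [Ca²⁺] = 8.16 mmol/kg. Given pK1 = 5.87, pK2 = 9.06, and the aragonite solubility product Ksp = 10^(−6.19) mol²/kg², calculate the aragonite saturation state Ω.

α₂ = 1 / (1 + [H⁺]/K2 + [H⁺]²/(K1K2)) = 1 / (1 + 10^+0.87 + 10^-1.45)
   = 1 / (1 + 7.4131 + 0.035481) = 1/8.4486 = 0.1184
[CO3²⁻] = α₂ × DIC = 0.1184 × 2.16 = 0.2557 mmol/kg
Ksp = 10^(−6.19) = 6.457×10^-7
Ω = [Ca²⁺][CO3²⁻]/Ksp = (8.16×10^-3)(2.557×10^-4) / 6.457×10^-7 = 3.23

Ω = 3.23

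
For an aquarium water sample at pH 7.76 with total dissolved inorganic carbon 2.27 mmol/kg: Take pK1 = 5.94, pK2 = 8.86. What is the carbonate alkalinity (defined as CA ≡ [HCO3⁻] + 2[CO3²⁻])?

CA = 2.40 mmol/kg

CA = [HCO3⁻] + 2[CO3²⁻] = (α₁ + 2α₂)·DIC
At pH 7.76: [H⁺]/K1 = 10^-1.82 = 0.015136, K2/[H⁺] = 10^-1.10 = 0.079433
α₁ = 1/(1 + 0.015136 + 0.079433) = 1/1.0946 = 0.9136; α₂ = α₁·K2/[H⁺] = 0.07257
α₁ + 2α₂ = 1.0587
CA = 1.0587 × 2.27 = 2.40 mmol/kg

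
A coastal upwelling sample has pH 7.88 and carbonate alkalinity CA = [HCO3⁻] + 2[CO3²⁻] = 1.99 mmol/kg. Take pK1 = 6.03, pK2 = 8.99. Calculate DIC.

DIC = 1.88 mmol/kg

CA = [HCO3⁻] + 2[CO3²⁻] = (α₁ + 2α₂)·DIC
At pH 7.88: [H⁺]/K1 = 10^-1.85 = 0.014125, K2/[H⁺] = 10^-1.11 = 0.077625
α₁ = 1/(1 + 0.014125 + 0.077625) = 1/1.0918 = 0.9160; α₂ = α₁·K2/[H⁺] = 0.07110
α₁ + 2α₂ = 1.0582
DIC = CA / (α₁ + 2α₂) = 1.99 / 1.0582 = 1.88 mmol/kg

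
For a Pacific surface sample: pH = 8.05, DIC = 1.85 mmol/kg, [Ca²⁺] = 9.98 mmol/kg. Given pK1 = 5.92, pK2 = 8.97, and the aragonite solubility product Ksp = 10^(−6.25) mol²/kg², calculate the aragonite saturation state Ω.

α₂ = 1 / (1 + [H⁺]/K2 + [H⁺]²/(K1K2)) = 1 / (1 + 10^+0.92 + 10^-1.21)
   = 1 / (1 + 8.3176 + 0.061660) = 1/9.3793 = 0.1066
[CO3²⁻] = α₂ × DIC = 0.1066 × 1.85 = 0.1972 mmol/kg
Ksp = 10^(−6.25) = 5.623×10^-7
Ω = [Ca²⁺][CO3²⁻]/Ksp = (9.98×10^-3)(1.972×10^-4) / 5.623×10^-7 = 3.50

Ω = 3.50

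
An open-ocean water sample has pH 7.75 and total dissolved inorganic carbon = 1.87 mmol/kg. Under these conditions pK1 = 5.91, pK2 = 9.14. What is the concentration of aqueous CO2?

α₀ = 1 / (1 + K1/[H⁺] + K1K2/[H⁺]²) = 1 / (1 + 10^+1.84 + 10^+0.45)
   = 1 / (1 + 69.183 + 2.8184) = 1/73.001 = 0.01370
[CO2*] = α₀ × DIC = 0.01370 × 1.87 = 0.0256 mmol/kg

[CO2*] = 0.0256 mmol/kg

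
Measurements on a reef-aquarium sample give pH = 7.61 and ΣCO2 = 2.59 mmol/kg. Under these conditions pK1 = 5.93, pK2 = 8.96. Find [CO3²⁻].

α₂ = 1 / (1 + [H⁺]/K2 + [H⁺]²/(K1K2)) = 1 / (1 + 10^+1.35 + 10^-0.33)
   = 1 / (1 + 22.387 + 0.46774) = 1/23.855 = 0.04192
[CO3²⁻] = α₂ × DIC = 0.04192 × 2.59 = 0.109 mmol/kg

[CO3²⁻] = 0.109 mmol/kg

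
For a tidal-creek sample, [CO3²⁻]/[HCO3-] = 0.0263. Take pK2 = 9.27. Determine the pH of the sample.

From K2 = [H⁺][CO3²⁻]/[HCO3-]:  pH = pK2 + log₁₀([CO3²⁻]/[HCO3-])
log₁₀(0.0263) = -1.580
pH = 9.27 + (-1.580) = 7.69

pH = 7.69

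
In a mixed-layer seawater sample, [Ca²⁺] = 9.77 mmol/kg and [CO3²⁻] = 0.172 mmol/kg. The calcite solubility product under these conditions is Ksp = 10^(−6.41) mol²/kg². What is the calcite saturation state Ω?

Ksp = 10^(−6.41) = 3.890×10^-7
Ω = [Ca²⁺][CO3²⁻]/Ksp = (9.77×10^-3)(0.172×10^-3) / 3.890×10^-7 = 4.32

Ω = 4.32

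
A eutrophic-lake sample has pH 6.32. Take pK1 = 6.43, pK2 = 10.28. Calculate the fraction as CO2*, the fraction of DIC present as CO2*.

α₀ = 1 / (1 + K1/[H⁺] + K1K2/[H⁺]²) = 1 / (1 + 10^-0.11 + 10^-4.07)
   = 1 / (1 + 0.77625 + 8.5114×10^-5) = 1/1.7763 = 0.5630

α₀ = 0.563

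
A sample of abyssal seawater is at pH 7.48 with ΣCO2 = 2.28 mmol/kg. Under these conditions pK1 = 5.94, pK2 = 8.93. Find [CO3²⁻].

α₂ = 1 / (1 + [H⁺]/K2 + [H⁺]²/(K1K2)) = 1 / (1 + 10^+1.45 + 10^-0.09)
   = 1 / (1 + 28.184 + 0.81283) = 1/29.997 = 0.03334
[CO3²⁻] = α₂ × DIC = 0.03334 × 2.28 = 0.0760 mmol/kg

[CO3²⁻] = 0.0760 mmol/kg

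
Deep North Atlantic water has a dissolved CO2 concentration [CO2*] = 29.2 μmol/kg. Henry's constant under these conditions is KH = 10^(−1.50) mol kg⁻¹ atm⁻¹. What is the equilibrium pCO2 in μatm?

KH = 10^(−1.50) = 3.162×10^-2 mol kg⁻¹ atm⁻¹
pCO2 = [CO2*]/KH = 29.2×10^-6 / 3.162×10^-2 = 9.23×10^-4 atm = 923 μatm

pCO2 = 923 μatm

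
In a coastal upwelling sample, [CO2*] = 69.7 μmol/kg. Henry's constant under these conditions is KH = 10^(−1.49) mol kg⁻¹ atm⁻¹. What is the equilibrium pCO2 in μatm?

pCO2 = 2150 μatm

KH = 10^(−1.49) = 3.236×10^-2 mol kg⁻¹ atm⁻¹
pCO2 = [CO2*]/KH = 69.7×10^-6 / 3.236×10^-2 = 2.15×10^-3 atm = 2150 μatm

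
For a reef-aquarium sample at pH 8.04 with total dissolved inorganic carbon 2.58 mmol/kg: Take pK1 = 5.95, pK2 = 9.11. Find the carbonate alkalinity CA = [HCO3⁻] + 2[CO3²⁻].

CA = 2.76 mmol/kg

CA = [HCO3⁻] + 2[CO3²⁻] = (α₁ + 2α₂)·DIC
At pH 8.04: [H⁺]/K1 = 10^-2.09 = 0.0081283, K2/[H⁺] = 10^-1.07 = 0.085114
α₁ = 1/(1 + 0.0081283 + 0.085114) = 1/1.0932 = 0.9147; α₂ = α₁·K2/[H⁺] = 0.07785
α₁ + 2α₂ = 1.0704
CA = 1.0704 × 2.58 = 2.76 mmol/kg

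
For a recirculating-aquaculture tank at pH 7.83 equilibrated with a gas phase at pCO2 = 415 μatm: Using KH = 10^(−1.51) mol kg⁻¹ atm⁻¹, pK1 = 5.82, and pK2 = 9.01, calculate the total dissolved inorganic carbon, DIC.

DIC = 1.41 mmol/kg

[CO2*] = KH · pCO2 = 10^(−1.51) × 415×10^-6 = 1.282×10^-5 mol/kg
α₀ = 1/(1 + K1/[H⁺] + K1K2/[H⁺]²) = 1/(1 + 10^+2.01 + 10^+0.83) = 0.009083
DIC = [CO2*]/α₀ = 1.282×10^-5 / 0.009083 = 1.41 mmol/kg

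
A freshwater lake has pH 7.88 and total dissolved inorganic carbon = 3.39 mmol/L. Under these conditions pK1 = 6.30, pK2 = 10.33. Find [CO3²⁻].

α₂ = 1 / (1 + [H⁺]/K2 + [H⁺]²/(K1K2)) = 1 / (1 + 10^+2.45 + 10^+0.87)
   = 1 / (1 + 281.84 + 7.4131) = 1/290.25 = 0.003445
[CO3²⁻] = α₂ × DIC = 0.003445 × 3.39 = 0.0117 mmol/L = 11.7 μmol/L

[CO3²⁻] = 11.7 μmol/L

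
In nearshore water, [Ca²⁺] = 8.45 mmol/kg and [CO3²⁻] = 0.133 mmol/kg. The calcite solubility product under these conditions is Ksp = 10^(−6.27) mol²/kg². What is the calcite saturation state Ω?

Ω = 2.09

Ksp = 10^(−6.27) = 5.370×10^-7
Ω = [Ca²⁺][CO3²⁻]/Ksp = (8.45×10^-3)(0.133×10^-3) / 5.370×10^-7 = 2.09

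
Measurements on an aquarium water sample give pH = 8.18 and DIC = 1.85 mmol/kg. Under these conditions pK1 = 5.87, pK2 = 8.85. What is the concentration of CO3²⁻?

[CO3²⁻] = 0.325 mmol/kg

α₂ = 1 / (1 + [H⁺]/K2 + [H⁺]²/(K1K2)) = 1 / (1 + 10^+0.67 + 10^-1.64)
   = 1 / (1 + 4.6774 + 0.022909) = 1/5.7003 = 0.1754
[CO3²⁻] = α₂ × DIC = 0.1754 × 1.85 = 0.325 mmol/kg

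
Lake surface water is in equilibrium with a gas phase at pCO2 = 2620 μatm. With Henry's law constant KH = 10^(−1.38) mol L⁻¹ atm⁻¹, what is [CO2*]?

KH = 10^(−1.38) = 4.169×10^-2 mol L⁻¹ atm⁻¹
[CO2*] = KH · pCO2 = 4.169×10^-2 × 2620×10^-6 atm = 1.09×10^-4 mol/L

[CO2*] = 109 μmol/L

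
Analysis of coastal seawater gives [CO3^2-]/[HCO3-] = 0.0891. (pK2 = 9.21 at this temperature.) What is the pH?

pH = 8.16

From K2 = [H⁺][CO3^2-]/[HCO3-]:  pH = pK2 + log₁₀([CO3^2-]/[HCO3-])
log₁₀(0.0891) = -1.050
pH = 9.21 + (-1.050) = 8.16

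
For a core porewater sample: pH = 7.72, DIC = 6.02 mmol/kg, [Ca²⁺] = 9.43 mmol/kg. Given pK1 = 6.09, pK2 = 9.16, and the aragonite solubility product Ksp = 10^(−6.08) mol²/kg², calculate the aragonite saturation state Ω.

Ω = 2.34

α₂ = 1 / (1 + [H⁺]/K2 + [H⁺]²/(K1K2)) = 1 / (1 + 10^+1.44 + 10^-0.19)
   = 1 / (1 + 27.542 + 0.64565) = 1/29.188 = 0.03426
[CO3²⁻] = α₂ × DIC = 0.03426 × 6.02 = 0.2062 mmol/kg
Ksp = 10^(−6.08) = 8.318×10^-7
Ω = [Ca²⁺][CO3²⁻]/Ksp = (9.43×10^-3)(2.062×10^-4) / 8.318×10^-7 = 2.34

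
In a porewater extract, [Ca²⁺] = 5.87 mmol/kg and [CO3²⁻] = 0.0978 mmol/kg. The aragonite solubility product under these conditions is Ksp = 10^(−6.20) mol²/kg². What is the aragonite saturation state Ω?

Ksp = 10^(−6.20) = 6.310×10^-7
Ω = [Ca²⁺][CO3²⁻]/Ksp = (5.87×10^-3)(0.0978×10^-3) / 6.310×10^-7 = 0.910

Ω = 0.910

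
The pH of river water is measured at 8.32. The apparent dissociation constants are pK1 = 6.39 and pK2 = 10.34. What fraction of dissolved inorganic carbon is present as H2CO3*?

α₀ = 0.0115

α₀ = 1 / (1 + K1/[H⁺] + K1K2/[H⁺]²) = 1 / (1 + 10^+1.93 + 10^-0.09)
   = 1 / (1 + 85.114 + 0.81283) = 1/86.927 = 0.01150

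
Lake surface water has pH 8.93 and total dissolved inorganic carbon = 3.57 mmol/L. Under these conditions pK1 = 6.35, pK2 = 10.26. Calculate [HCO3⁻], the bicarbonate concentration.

[HCO3⁻] = 3.40 mmol/L

α₁ = 1 / (1 + [H⁺]/K1 + K2/[H⁺]) = 1 / (1 + 10^-2.58 + 10^-1.33)
   = 1 / (1 + 0.0026303 + 0.046774) = 1/1.0494 = 0.9529
[HCO3⁻] = α₁ × DIC = 0.9529 × 3.57 = 3.40 mmol/L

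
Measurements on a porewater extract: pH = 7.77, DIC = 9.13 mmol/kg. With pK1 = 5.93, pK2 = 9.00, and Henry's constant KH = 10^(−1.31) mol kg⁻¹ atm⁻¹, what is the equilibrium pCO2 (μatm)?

pCO2 = 2510 μatm

α₀ = 1 / (1 + K1/[H⁺] + K1K2/[H⁺]²) = 1 / (1 + 10^+1.84 + 10^+0.61)
   = 1 / (1 + 69.183 + 4.0738) = 1/74.257 = 0.01347
[CO2*] = α₀ × DIC = 0.01347 × 9.13 = 0.1230 mmol/kg
pCO2 = [CO2*]/KH = 1.230×10^-4 / 4.898×10^-2 = 2510 μatm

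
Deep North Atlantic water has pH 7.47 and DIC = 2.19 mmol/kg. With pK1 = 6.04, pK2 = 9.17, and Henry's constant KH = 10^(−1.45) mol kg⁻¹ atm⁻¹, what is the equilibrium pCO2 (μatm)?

pCO2 = 2170 μatm

α₀ = 1 / (1 + K1/[H⁺] + K1K2/[H⁺]²) = 1 / (1 + 10^+1.43 + 10^-0.27)
   = 1 / (1 + 26.915 + 0.53703) = 1/28.452 = 0.03515
[CO2*] = α₀ × DIC = 0.03515 × 2.19 = 0.07697 mmol/kg
pCO2 = [CO2*]/KH = 7.697×10^-5 / 3.548×10^-2 = 2170 μatm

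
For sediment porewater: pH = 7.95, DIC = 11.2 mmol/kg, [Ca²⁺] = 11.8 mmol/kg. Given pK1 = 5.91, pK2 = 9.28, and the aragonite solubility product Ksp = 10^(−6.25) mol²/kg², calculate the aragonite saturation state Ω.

Ω = 10.4

α₂ = 1 / (1 + [H⁺]/K2 + [H⁺]²/(K1K2)) = 1 / (1 + 10^+1.33 + 10^-0.71)
   = 1 / (1 + 21.380 + 0.19498) = 1/22.575 = 0.04430
[CO3²⁻] = α₂ × DIC = 0.04430 × 11.2 = 0.4961 mmol/kg
Ksp = 10^(−6.25) = 5.623×10^-7
Ω = [Ca²⁺][CO3²⁻]/Ksp = (11.8×10^-3)(4.961×10^-4) / 5.623×10^-7 = 10.4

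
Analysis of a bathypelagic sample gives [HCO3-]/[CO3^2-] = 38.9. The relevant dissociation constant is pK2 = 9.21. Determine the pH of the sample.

pH = 7.62

From K2 = [H⁺][CO3^2-]/[HCO3-]:  pH = pK2 − log₁₀([HCO3-]/[CO3^2-])
log₁₀(38.9) = +1.590
pH = 9.21 − (+1.590) = 7.62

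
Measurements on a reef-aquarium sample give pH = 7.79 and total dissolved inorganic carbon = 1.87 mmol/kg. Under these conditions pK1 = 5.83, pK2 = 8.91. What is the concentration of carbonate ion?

[CO3²⁻] = 0.131 mmol/kg

α₂ = 1 / (1 + [H⁺]/K2 + [H⁺]²/(K1K2)) = 1 / (1 + 10^+1.12 + 10^-0.84)
   = 1 / (1 + 13.183 + 0.14454) = 1/14.327 = 0.06980
[CO3²⁻] = α₂ × DIC = 0.06980 × 1.87 = 0.131 mmol/kg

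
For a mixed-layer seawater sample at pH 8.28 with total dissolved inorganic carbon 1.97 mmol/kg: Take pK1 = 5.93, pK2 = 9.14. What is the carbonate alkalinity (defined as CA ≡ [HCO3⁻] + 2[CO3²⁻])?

CA = [HCO3⁻] + 2[CO3²⁻] = (α₁ + 2α₂)·DIC
At pH 8.28: [H⁺]/K1 = 10^-2.35 = 0.0044668, K2/[H⁺] = 10^-0.86 = 0.13804
α₁ = 1/(1 + 0.0044668 + 0.13804) = 1/1.1425 = 0.8753; α₂ = α₁·K2/[H⁺] = 0.1208
α₁ + 2α₂ = 1.1169
CA = 1.1169 × 1.97 = 2.20 mmol/kg

CA = 2.20 mmol/kg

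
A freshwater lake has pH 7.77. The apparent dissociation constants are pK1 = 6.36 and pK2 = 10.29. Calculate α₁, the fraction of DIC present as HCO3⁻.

α₁ = 1 / (1 + [H⁺]/K1 + K2/[H⁺]) = 1 / (1 + 10^-1.41 + 10^-2.52)
   = 1 / (1 + 0.038905 + 0.0030200) = 1/1.0419 = 0.9598

α₁ = 0.960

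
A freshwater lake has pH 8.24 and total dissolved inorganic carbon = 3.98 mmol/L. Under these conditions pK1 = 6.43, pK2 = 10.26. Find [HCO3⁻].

[HCO3⁻] = 3.88 mmol/L

α₁ = 1 / (1 + [H⁺]/K1 + K2/[H⁺]) = 1 / (1 + 10^-1.81 + 10^-2.02)
   = 1 / (1 + 0.015488 + 0.0095499) = 1/1.0250 = 0.9756
[HCO3⁻] = α₁ × DIC = 0.9756 × 3.98 = 3.88 mmol/L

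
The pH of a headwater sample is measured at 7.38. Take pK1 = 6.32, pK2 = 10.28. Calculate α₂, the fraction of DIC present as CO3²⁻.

α₂ = 0.00116

α₂ = 1 / (1 + [H⁺]/K2 + [H⁺]²/(K1K2)) = 1 / (1 + 10^+2.90 + 10^+1.84)
   = 1 / (1 + 794.33 + 69.183) = 1/864.51 = 0.001157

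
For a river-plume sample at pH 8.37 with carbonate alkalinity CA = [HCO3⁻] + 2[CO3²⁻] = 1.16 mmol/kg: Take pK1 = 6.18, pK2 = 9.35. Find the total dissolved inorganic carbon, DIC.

DIC = 1.07 mmol/kg

CA = [HCO3⁻] + 2[CO3²⁻] = (α₁ + 2α₂)·DIC
At pH 8.37: [H⁺]/K1 = 10^-2.19 = 0.0064565, K2/[H⁺] = 10^-0.98 = 0.10471
α₁ = 1/(1 + 0.0064565 + 0.10471) = 1/1.1112 = 0.9000; α₂ = α₁·K2/[H⁺] = 0.09424
α₁ + 2α₂ = 1.0884
DIC = CA / (α₁ + 2α₂) = 1.16 / 1.0884 = 1.07 mmol/kg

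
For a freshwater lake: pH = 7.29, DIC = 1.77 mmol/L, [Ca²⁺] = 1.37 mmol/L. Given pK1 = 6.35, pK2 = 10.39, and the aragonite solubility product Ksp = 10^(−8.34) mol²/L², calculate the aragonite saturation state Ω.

α₂ = 1 / (1 + [H⁺]/K2 + [H⁺]²/(K1K2)) = 1 / (1 + 10^+3.10 + 10^+2.16)
   = 1 / (1 + 1258.9 + 144.54) = 1/1404.5 = 0.0007120
[CO3²⁻] = α₂ × DIC = 0.0007120 × 1.77 = 0.001260 mmol/L = 1.260 μmol/L
Ksp = 10^(−8.34) = 4.571×10^-9
Ω = [Ca²⁺][CO3²⁻]/Ksp = (1.37×10^-3)(1.260×10^-6) / 4.571×10^-9 = 0.378

Ω = 0.378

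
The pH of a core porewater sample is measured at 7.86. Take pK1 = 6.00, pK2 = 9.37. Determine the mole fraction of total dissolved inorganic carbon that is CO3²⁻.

α₂ = 1 / (1 + [H⁺]/K2 + [H⁺]²/(K1K2)) = 1 / (1 + 10^+1.51 + 10^-0.35)
   = 1 / (1 + 32.359 + 0.44668) = 1/33.806 = 0.02958

α₂ = 0.0296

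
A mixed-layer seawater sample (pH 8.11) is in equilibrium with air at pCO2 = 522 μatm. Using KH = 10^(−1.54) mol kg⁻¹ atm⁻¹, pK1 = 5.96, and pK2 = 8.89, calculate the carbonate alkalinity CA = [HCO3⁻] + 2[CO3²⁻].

CA = 2.83 mmol/kg

[CO2*] = KH · pCO2 = 10^(−1.54) × 522×10^-6 = 1.505×10^-5 mol/kg
α₀ = 1/(1 + K1/[H⁺] + K1K2/[H⁺]²) = 1/(1 + 10^+2.15 + 10^+1.37) = 0.006035
DIC = [CO2*]/α₀ = 1.505×10^-5 / 0.006035 = 2.494 mmol/kg
CA = (α₁ + 2α₂)·DIC = (0.8525 + 2×0.1415) × 2.494 = 2.83 mmol/kg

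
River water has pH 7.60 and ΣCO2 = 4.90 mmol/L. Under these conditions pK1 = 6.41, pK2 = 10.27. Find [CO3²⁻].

[CO3²⁻] = 9.82 μmol/L

α₂ = 1 / (1 + [H⁺]/K2 + [H⁺]²/(K1K2)) = 1 / (1 + 10^+2.67 + 10^+1.48)
   = 1 / (1 + 467.74 + 30.200) = 1/498.93 = 0.002004
[CO3²⁻] = α₂ × DIC = 0.002004 × 4.90 = 0.00982 mmol/L = 9.82 μmol/L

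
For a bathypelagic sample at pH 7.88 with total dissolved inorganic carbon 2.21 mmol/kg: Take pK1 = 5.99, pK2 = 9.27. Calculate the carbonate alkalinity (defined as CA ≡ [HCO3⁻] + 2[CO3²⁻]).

CA = [HCO3⁻] + 2[CO3²⁻] = (α₁ + 2α₂)·DIC
At pH 7.88: [H⁺]/K1 = 10^-1.89 = 0.012882, K2/[H⁺] = 10^-1.39 = 0.040738
α₁ = 1/(1 + 0.012882 + 0.040738) = 1/1.0536 = 0.9491; α₂ = α₁·K2/[H⁺] = 0.03866
α₁ + 2α₂ = 1.0264
CA = 1.0264 × 2.21 = 2.27 mmol/kg

CA = 2.27 mmol/kg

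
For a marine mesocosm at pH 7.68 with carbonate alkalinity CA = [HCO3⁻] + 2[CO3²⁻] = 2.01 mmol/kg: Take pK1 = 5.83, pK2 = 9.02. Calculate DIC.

DIC = 1.95 mmol/kg

CA = [HCO3⁻] + 2[CO3²⁻] = (α₁ + 2α₂)·DIC
At pH 7.68: [H⁺]/K1 = 10^-1.85 = 0.014125, K2/[H⁺] = 10^-1.34 = 0.045709
α₁ = 1/(1 + 0.014125 + 0.045709) = 1/1.0598 = 0.9435; α₂ = α₁·K2/[H⁺] = 0.04313
α₁ + 2α₂ = 1.0298
DIC = CA / (α₁ + 2α₂) = 2.01 / 1.0298 = 1.95 mmol/kg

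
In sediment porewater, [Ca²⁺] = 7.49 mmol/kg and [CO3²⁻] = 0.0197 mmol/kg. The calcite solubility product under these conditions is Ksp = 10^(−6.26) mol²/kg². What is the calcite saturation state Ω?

Ksp = 10^(−6.26) = 5.495×10^-7
Ω = [Ca²⁺][CO3²⁻]/Ksp = (7.49×10^-3)(0.0197×10^-3) / 5.495×10^-7 = 0.269

Ω = 0.269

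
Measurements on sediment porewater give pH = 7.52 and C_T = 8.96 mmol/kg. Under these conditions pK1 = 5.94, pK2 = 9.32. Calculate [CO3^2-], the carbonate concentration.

[CO3²⁻] = 0.136 mmol/kg

α₂ = 1 / (1 + [H⁺]/K2 + [H⁺]²/(K1K2)) = 1 / (1 + 10^+1.80 + 10^+0.22)
   = 1 / (1 + 63.096 + 1.6596) = 1/65.755 = 0.01521
[CO3²⁻] = α₂ × DIC = 0.01521 × 8.96 = 0.136 mmol/kg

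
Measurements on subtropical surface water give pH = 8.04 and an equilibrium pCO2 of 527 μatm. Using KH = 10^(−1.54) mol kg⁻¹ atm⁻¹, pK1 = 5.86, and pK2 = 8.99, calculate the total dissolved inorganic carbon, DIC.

DIC = 2.57 mmol/kg

[CO2*] = KH · pCO2 = 10^(−1.54) × 527×10^-6 = 1.520×10^-5 mol/kg
α₀ = 1/(1 + K1/[H⁺] + K1K2/[H⁺]²) = 1/(1 + 10^+2.18 + 10^+1.23) = 0.005905
DIC = [CO2*]/α₀ = 1.520×10^-5 / 0.005905 = 2.57 mmol/kg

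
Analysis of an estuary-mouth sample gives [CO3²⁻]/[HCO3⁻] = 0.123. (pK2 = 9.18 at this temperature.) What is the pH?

From K2 = [H⁺][CO3²⁻]/[HCO3⁻]:  pH = pK2 + log₁₀([CO3²⁻]/[HCO3⁻])
log₁₀(0.123) = -0.910
pH = 9.18 + (-0.910) = 8.27

pH = 8.27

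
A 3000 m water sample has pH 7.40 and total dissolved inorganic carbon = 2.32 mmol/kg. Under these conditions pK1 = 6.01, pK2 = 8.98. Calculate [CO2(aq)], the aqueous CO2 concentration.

[CO2*] = 0.0886 mmol/kg

α₀ = 1 / (1 + K1/[H⁺] + K1K2/[H⁺]²) = 1 / (1 + 10^+1.39 + 10^-0.19)
   = 1 / (1 + 24.547 + 0.64565) = 1/26.193 = 0.03818
[CO2*] = α₀ × DIC = 0.03818 × 2.32 = 0.0886 mmol/kg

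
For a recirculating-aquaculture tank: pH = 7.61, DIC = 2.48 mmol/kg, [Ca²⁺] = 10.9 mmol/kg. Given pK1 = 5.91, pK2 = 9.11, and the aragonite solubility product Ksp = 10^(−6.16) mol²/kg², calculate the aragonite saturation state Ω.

α₂ = 1 / (1 + [H⁺]/K2 + [H⁺]²/(K1K2)) = 1 / (1 + 10^+1.50 + 10^-0.20)
   = 1 / (1 + 31.623 + 0.63096) = 1/33.254 = 0.03007
[CO3²⁻] = α₂ × DIC = 0.03007 × 2.48 = 0.07458 mmol/kg
Ksp = 10^(−6.16) = 6.918×10^-7
Ω = [Ca²⁺][CO3²⁻]/Ksp = (10.9×10^-3)(7.458×10^-5) / 6.918×10^-7 = 1.17

Ω = 1.17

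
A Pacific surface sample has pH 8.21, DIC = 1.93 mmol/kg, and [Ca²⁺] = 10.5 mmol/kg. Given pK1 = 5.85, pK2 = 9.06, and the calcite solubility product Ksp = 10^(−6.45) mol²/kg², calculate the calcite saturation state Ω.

Ω = 7.04

α₂ = 1 / (1 + [H⁺]/K2 + [H⁺]²/(K1K2)) = 1 / (1 + 10^+0.85 + 10^-1.51)
   = 1 / (1 + 7.0795 + 0.030903) = 1/8.1104 = 0.1233
[CO3²⁻] = α₂ × DIC = 0.1233 × 1.93 = 0.2380 mmol/kg
Ksp = 10^(−6.45) = 3.548×10^-7
Ω = [Ca²⁺][CO3²⁻]/Ksp = (10.5×10^-3)(2.380×10^-4) / 3.548×10^-7 = 7.04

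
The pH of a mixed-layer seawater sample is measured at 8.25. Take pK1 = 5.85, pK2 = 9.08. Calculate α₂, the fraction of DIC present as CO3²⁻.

α₂ = 0.128

α₂ = 1 / (1 + [H⁺]/K2 + [H⁺]²/(K1K2)) = 1 / (1 + 10^+0.83 + 10^-1.57)
   = 1 / (1 + 6.7608 + 0.026915) = 1/7.7877 = 0.1284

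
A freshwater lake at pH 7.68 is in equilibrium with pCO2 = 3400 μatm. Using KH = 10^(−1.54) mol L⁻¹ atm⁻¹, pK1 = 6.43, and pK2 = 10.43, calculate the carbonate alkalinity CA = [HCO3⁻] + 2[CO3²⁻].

CA = 1.75 mmol/L

[CO2*] = KH · pCO2 = 10^(−1.54) × 3400×10^-6 = 9.806×10^-5 mol/L
α₀ = 1/(1 + K1/[H⁺] + K1K2/[H⁺]²) = 1/(1 + 10^+1.25 + 10^-1.50) = 0.05315
DIC = [CO2*]/α₀ = 9.806×10^-5 / 0.05315 = 1.845 mmol/L
CA = (α₁ + 2α₂)·DIC = (0.9452 + 2×0.001681) × 1.845 = 1.75 mmol/L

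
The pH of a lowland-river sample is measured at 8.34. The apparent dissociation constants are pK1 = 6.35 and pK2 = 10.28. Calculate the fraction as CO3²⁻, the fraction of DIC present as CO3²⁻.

α₂ = 0.0112

α₂ = 1 / (1 + [H⁺]/K2 + [H⁺]²/(K1K2)) = 1 / (1 + 10^+1.94 + 10^-0.05)
   = 1 / (1 + 87.096 + 0.89125) = 1/88.988 = 0.01124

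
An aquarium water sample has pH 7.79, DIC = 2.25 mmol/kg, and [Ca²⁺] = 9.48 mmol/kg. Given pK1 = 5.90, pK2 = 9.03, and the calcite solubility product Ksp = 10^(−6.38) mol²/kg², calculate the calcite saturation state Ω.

Ω = 2.75

α₂ = 1 / (1 + [H⁺]/K2 + [H⁺]²/(K1K2)) = 1 / (1 + 10^+1.24 + 10^-0.65)
   = 1 / (1 + 17.378 + 0.22387) = 1/18.602 = 0.05376
[CO3²⁻] = α₂ × DIC = 0.05376 × 2.25 = 0.1210 mmol/kg
Ksp = 10^(−6.38) = 4.169×10^-7
Ω = [Ca²⁺][CO3²⁻]/Ksp = (9.48×10^-3)(1.210×10^-4) / 4.169×10^-7 = 2.75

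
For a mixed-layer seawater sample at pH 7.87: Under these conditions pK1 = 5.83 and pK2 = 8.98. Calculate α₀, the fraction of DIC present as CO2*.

α₀ = 1 / (1 + K1/[H⁺] + K1K2/[H⁺]²) = 1 / (1 + 10^+2.04 + 10^+0.93)
   = 1 / (1 + 109.65 + 8.5114) = 1/119.16 = 0.008392

α₀ = 0.00839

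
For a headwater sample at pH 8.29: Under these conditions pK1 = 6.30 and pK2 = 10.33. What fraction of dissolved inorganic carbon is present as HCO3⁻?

α₁ = 0.981

α₁ = 1 / (1 + [H⁺]/K1 + K2/[H⁺]) = 1 / (1 + 10^-1.99 + 10^-2.04)
   = 1 / (1 + 0.010233 + 0.0091201) = 1/1.0194 = 0.9810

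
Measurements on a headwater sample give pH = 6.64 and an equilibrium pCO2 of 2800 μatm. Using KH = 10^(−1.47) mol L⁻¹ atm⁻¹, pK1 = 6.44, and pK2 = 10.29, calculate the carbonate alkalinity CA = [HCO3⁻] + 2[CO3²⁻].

[CO2*] = KH · pCO2 = 10^(−1.47) × 2800×10^-6 = 9.488×10^-5 mol/L
α₀ = 1/(1 + K1/[H⁺] + K1K2/[H⁺]²) = 1/(1 + 10^+0.20 + 10^-3.45) = 0.3868
DIC = [CO2*]/α₀ = 9.488×10^-5 / 0.3868 = 0.2453 mmol/L
CA = (α₁ + 2α₂)·DIC = (0.6131 + 2×0.0001372) × 0.2453 = 0.150 mmol/L

CA = 0.150 mmol/L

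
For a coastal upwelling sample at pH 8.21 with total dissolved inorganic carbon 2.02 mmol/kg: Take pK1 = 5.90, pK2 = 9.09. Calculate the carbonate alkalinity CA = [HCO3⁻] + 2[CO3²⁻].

CA = [HCO3⁻] + 2[CO3²⁻] = (α₁ + 2α₂)·DIC
At pH 8.21: [H⁺]/K1 = 10^-2.31 = 0.0048978, K2/[H⁺] = 10^-0.88 = 0.13183
α₁ = 1/(1 + 0.0048978 + 0.13183) = 1/1.1367 = 0.8797; α₂ = α₁·K2/[H⁺] = 0.1160
α₁ + 2α₂ = 1.1117
CA = 1.1117 × 2.02 = 2.25 mmol/kg

CA = 2.25 mmol/kg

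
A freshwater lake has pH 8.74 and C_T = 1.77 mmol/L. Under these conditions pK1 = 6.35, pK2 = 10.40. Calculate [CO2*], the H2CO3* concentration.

α₀ = 1 / (1 + K1/[H⁺] + K1K2/[H⁺]²) = 1 / (1 + 10^+2.39 + 10^+0.73)
   = 1 / (1 + 245.47 + 5.3703) = 1/251.84 = 0.003971
[CO2*] = α₀ × DIC = 0.003971 × 1.77 = 0.00703 mmol/L = 7.03 μmol/L

[CO2*] = 7.03 μmol/L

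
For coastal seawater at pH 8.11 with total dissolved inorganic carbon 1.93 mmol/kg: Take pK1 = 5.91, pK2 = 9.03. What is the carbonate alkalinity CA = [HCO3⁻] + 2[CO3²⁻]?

CA = [HCO3⁻] + 2[CO3²⁻] = (α₁ + 2α₂)·DIC
At pH 8.11: [H⁺]/K1 = 10^-2.20 = 0.0063096, K2/[H⁺] = 10^-0.92 = 0.12023
α₁ = 1/(1 + 0.0063096 + 0.12023) = 1/1.1265 = 0.8877; α₂ = α₁·K2/[H⁺] = 0.1067
α₁ + 2α₂ = 1.1011
CA = 1.1011 × 1.93 = 2.13 mmol/kg

CA = 2.13 mmol/kg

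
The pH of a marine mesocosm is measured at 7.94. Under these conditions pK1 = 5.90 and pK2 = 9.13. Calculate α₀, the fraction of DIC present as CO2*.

α₀ = 0.00849

α₀ = 1 / (1 + K1/[H⁺] + K1K2/[H⁺]²) = 1 / (1 + 10^+2.04 + 10^+0.85)
   = 1 / (1 + 109.65 + 7.0795) = 1/117.73 = 0.008494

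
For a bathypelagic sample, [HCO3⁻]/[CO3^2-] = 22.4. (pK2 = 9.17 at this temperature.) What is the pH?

From K2 = [H⁺][CO3^2-]/[HCO3⁻]:  pH = pK2 − log₁₀([HCO3⁻]/[CO3^2-])
log₁₀(22.4) = +1.350
pH = 9.17 − (+1.350) = 7.82

pH = 7.82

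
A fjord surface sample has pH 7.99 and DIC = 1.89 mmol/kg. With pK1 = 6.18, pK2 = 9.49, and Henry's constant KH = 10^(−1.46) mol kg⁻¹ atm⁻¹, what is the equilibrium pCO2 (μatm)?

pCO2 = 806 μatm

α₀ = 1 / (1 + K1/[H⁺] + K1K2/[H⁺]²) = 1 / (1 + 10^+1.81 + 10^+0.31)
   = 1 / (1 + 64.565 + 2.0417) = 1/67.607 = 0.01479
[CO2*] = α₀ × DIC = 0.01479 × 1.89 = 0.02796 mmol/kg
pCO2 = [CO2*]/KH = 2.796×10^-5 / 3.467×10^-2 = 806 μatm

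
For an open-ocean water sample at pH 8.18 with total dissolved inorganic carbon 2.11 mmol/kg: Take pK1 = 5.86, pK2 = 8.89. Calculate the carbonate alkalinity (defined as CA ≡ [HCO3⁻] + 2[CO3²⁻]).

CA = 2.44 mmol/kg

CA = [HCO3⁻] + 2[CO3²⁻] = (α₁ + 2α₂)·DIC
At pH 8.18: [H⁺]/K1 = 10^-2.32 = 0.0047863, K2/[H⁺] = 10^-0.71 = 0.19498
α₁ = 1/(1 + 0.0047863 + 0.19498) = 1/1.1998 = 0.8335; α₂ = α₁·K2/[H⁺] = 0.1625
α₁ + 2α₂ = 1.1585
CA = 1.1585 × 2.11 = 2.44 mmol/kg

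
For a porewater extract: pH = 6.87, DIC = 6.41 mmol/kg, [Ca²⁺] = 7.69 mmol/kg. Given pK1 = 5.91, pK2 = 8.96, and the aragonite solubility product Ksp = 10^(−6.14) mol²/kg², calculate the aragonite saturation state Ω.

Ω = 0.495

α₂ = 1 / (1 + [H⁺]/K2 + [H⁺]²/(K1K2)) = 1 / (1 + 10^+2.09 + 10^+1.13)
   = 1 / (1 + 123.03 + 13.490) = 1/137.52 = 0.007272
[CO3²⁻] = α₂ × DIC = 0.007272 × 6.41 = 0.04661 mmol/kg
Ksp = 10^(−6.14) = 7.244×10^-7
Ω = [Ca²⁺][CO3²⁻]/Ksp = (7.69×10^-3)(4.661×10^-5) / 7.244×10^-7 = 0.495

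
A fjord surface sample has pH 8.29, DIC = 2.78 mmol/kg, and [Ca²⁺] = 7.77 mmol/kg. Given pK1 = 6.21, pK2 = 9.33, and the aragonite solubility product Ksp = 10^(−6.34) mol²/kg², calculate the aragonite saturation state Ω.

α₂ = 1 / (1 + [H⁺]/K2 + [H⁺]²/(K1K2)) = 1 / (1 + 10^+1.04 + 10^-1.04)
   = 1 / (1 + 10.965 + 0.091201) = 1/12.056 = 0.08295
[CO3²⁻] = α₂ × DIC = 0.08295 × 2.78 = 0.2306 mmol/kg
Ksp = 10^(−6.34) = 4.571×10^-7
Ω = [Ca²⁺][CO3²⁻]/Ksp = (7.77×10^-3)(2.306×10^-4) / 4.571×10^-7 = 3.92

Ω = 3.92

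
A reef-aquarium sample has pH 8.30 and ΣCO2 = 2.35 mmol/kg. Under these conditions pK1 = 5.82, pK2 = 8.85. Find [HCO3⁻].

α₁ = 1 / (1 + [H⁺]/K1 + K2/[H⁺]) = 1 / (1 + 10^-2.48 + 10^-0.55)
   = 1 / (1 + 0.0033113 + 0.28184) = 1/1.2851 = 0.7781
[HCO3⁻] = α₁ × DIC = 0.7781 × 2.35 = 1.83 mmol/kg

[HCO3⁻] = 1.83 mmol/kg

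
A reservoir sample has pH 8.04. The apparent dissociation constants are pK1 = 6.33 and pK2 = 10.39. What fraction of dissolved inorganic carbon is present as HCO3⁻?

α₁ = 0.977

α₁ = 1 / (1 + [H⁺]/K1 + K2/[H⁺]) = 1 / (1 + 10^-1.71 + 10^-2.35)
   = 1 / (1 + 0.019498 + 0.0044668) = 1/1.0240 = 0.9766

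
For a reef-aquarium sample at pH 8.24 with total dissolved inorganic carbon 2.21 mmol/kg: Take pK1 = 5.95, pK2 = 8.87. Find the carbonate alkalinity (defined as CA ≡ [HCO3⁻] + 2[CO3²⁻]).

CA = [HCO3⁻] + 2[CO3²⁻] = (α₁ + 2α₂)·DIC
At pH 8.24: [H⁺]/K1 = 10^-2.29 = 0.0051286, K2/[H⁺] = 10^-0.63 = 0.23442
α₁ = 1/(1 + 0.0051286 + 0.23442) = 1/1.2396 = 0.8067; α₂ = α₁·K2/[H⁺] = 0.1891
α₁ + 2α₂ = 1.1850
CA = 1.1850 × 2.21 = 2.62 mmol/kg

CA = 2.62 mmol/kg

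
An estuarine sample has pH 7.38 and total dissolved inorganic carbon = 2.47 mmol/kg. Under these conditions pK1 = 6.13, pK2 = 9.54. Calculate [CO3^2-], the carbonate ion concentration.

[CO3²⁻] = 16.1 μmol/kg

α₂ = 1 / (1 + [H⁺]/K2 + [H⁺]²/(K1K2)) = 1 / (1 + 10^+2.16 + 10^+0.91)
   = 1 / (1 + 144.54 + 8.1283) = 1/153.67 = 0.006507
[CO3²⁻] = α₂ × DIC = 0.006507 × 2.47 = 0.0161 mmol/kg = 16.1 μmol/kg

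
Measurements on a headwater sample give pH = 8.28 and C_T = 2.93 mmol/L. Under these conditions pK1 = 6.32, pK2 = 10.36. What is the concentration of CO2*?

[CO2*] = 0.0315 mmol/L

α₀ = 1 / (1 + K1/[H⁺] + K1K2/[H⁺]²) = 1 / (1 + 10^+1.96 + 10^-0.12)
   = 1 / (1 + 91.201 + 0.75858) = 1/92.960 = 0.01076
[CO2*] = α₀ × DIC = 0.01076 × 2.93 = 0.0315 mmol/L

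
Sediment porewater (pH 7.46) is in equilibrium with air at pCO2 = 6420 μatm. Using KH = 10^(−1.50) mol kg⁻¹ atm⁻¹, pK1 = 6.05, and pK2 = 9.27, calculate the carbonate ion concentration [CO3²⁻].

[CO3²⁻] = 0.0808 mmol/kg

[CO2*] = KH · pCO2 = 10^(−1.50) × 6420×10^-6 = 2.030×10^-4 mol/kg
α₀ = 1/(1 + K1/[H⁺] + K1K2/[H⁺]²) = 1/(1 + 10^+1.41 + 10^-0.40) = 0.03690
DIC = [CO2*]/α₀ = 2.030×10^-4 / 0.03690 = 5.502 mmol/kg
[CO3²⁻] = α₂·DIC; α₂ = 0.01469, so [CO3²⁻] = 0.01469 × 5.502 = 0.0808 mmol/kg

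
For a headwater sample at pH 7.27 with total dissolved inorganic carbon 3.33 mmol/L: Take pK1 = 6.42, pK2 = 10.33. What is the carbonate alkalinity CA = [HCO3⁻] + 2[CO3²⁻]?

CA = 2.92 mmol/L

CA = [HCO3⁻] + 2[CO3²⁻] = (α₁ + 2α₂)·DIC
At pH 7.27: [H⁺]/K1 = 10^-0.85 = 0.14125, K2/[H⁺] = 10^-3.06 = 0.00087096
α₁ = 1/(1 + 0.14125 + 0.00087096) = 1/1.1421 = 0.8756; α₂ = α₁·K2/[H⁺] = 0.0007626
α₁ + 2α₂ = 0.8771
CA = 0.8771 × 3.33 = 2.92 mmol/L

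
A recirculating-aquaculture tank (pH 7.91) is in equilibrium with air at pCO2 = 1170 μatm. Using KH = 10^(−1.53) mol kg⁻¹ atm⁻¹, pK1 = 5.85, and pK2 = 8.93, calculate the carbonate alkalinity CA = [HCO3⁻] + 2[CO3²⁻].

[CO2*] = KH · pCO2 = 10^(−1.53) × 1170×10^-6 = 3.453×10^-5 mol/kg
α₀ = 1/(1 + K1/[H⁺] + K1K2/[H⁺]²) = 1/(1 + 10^+2.06 + 10^+1.04) = 0.007888
DIC = [CO2*]/α₀ = 3.453×10^-5 / 0.007888 = 4.378 mmol/kg
CA = (α₁ + 2α₂)·DIC = (0.9056 + 2×0.08649) × 4.378 = 4.72 mmol/kg

CA = 4.72 mmol/kg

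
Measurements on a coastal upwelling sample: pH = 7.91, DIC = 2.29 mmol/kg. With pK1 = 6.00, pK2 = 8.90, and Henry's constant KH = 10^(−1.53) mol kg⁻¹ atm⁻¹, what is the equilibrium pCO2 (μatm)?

pCO2 = 856 μatm

α₀ = 1 / (1 + K1/[H⁺] + K1K2/[H⁺]²) = 1 / (1 + 10^+1.91 + 10^+0.92)
   = 1 / (1 + 81.283 + 8.3176) = 1/90.601 = 0.01104
[CO2*] = α₀ × DIC = 0.01104 × 2.29 = 0.02528 mmol/kg
pCO2 = [CO2*]/KH = 2.528×10^-5 / 2.951×10^-2 = 856 μatm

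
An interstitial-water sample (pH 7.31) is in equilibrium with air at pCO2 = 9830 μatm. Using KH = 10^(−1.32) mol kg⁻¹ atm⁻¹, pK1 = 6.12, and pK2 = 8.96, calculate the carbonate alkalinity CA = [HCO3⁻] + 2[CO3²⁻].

[CO2*] = KH · pCO2 = 10^(−1.32) × 9830×10^-6 = 4.705×10^-4 mol/kg
α₀ = 1/(1 + K1/[H⁺] + K1K2/[H⁺]²) = 1/(1 + 10^+1.19 + 10^-0.46) = 0.05940
DIC = [CO2*]/α₀ = 4.705×10^-4 / 0.05940 = 7.921 mmol/kg
CA = (α₁ + 2α₂)·DIC = (0.9200 + 2×0.02060) × 7.921 = 7.61 mmol/kg

CA = 7.61 mmol/kg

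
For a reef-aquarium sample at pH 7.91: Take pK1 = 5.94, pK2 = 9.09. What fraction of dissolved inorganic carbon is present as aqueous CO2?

α₀ = 0.00995

α₀ = 1 / (1 + K1/[H⁺] + K1K2/[H⁺]²) = 1 / (1 + 10^+1.97 + 10^+0.79)
   = 1 / (1 + 93.325 + 6.1660) = 1/100.49 = 0.009951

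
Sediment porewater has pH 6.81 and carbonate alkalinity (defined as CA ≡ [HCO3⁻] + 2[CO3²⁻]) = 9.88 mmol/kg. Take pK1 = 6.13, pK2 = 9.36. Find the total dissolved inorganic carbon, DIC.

CA = [HCO3⁻] + 2[CO3²⁻] = (α₁ + 2α₂)·DIC
At pH 6.81: [H⁺]/K1 = 10^-0.68 = 0.20893, K2/[H⁺] = 10^-2.55 = 0.0028184
α₁ = 1/(1 + 0.20893 + 0.0028184) = 1/1.2117 = 0.8253; α₂ = α₁·K2/[H⁺] = 0.002326
α₁ + 2α₂ = 0.8299
DIC = CA / (α₁ + 2α₂) = 9.88 / 0.8299 = 11.9 mmol/kg

DIC = 11.9 mmol/kg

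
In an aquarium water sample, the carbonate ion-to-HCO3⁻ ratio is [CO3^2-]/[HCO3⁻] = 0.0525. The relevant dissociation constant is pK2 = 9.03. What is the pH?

From K2 = [H⁺][CO3^2-]/[HCO3⁻]:  pH = pK2 + log₁₀([CO3^2-]/[HCO3⁻])
log₁₀(0.0525) = -1.280
pH = 9.03 + (-1.280) = 7.75

pH = 7.75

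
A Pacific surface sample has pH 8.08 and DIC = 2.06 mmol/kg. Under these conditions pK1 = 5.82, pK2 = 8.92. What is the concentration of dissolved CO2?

[CO2*] = 9.84 μmol/kg

α₀ = 1 / (1 + K1/[H⁺] + K1K2/[H⁺]²) = 1 / (1 + 10^+2.26 + 10^+1.42)
   = 1 / (1 + 181.97 + 26.303) = 1/209.27 = 0.004778
[CO2*] = α₀ × DIC = 0.004778 × 2.06 = 0.00984 mmol/kg = 9.84 μmol/kg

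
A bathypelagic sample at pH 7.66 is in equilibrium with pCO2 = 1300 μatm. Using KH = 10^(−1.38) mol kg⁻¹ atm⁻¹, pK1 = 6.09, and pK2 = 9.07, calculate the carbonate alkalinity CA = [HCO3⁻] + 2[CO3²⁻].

[CO2*] = KH · pCO2 = 10^(−1.38) × 1300×10^-6 = 5.419×10^-5 mol/kg
α₀ = 1/(1 + K1/[H⁺] + K1K2/[H⁺]²) = 1/(1 + 10^+1.57 + 10^+0.16) = 0.02525
DIC = [CO2*]/α₀ = 5.419×10^-5 / 0.02525 = 2.146 mmol/kg
CA = (α₁ + 2α₂)·DIC = (0.9382 + 2×0.03650) × 2.146 = 2.17 mmol/kg

CA = 2.17 mmol/kg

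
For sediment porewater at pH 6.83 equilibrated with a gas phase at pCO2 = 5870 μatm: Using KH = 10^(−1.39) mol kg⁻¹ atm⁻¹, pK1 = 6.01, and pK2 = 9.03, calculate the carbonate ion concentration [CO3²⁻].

[CO2*] = KH · pCO2 = 10^(−1.39) × 5870×10^-6 = 2.391×10^-4 mol/kg
α₀ = 1/(1 + K1/[H⁺] + K1K2/[H⁺]²) = 1/(1 + 10^+0.82 + 10^-1.38) = 0.1307
DIC = [CO2*]/α₀ = 2.391×10^-4 / 0.1307 = 1.829 mmol/kg
[CO3²⁻] = α₂·DIC; α₂ = 0.005450, so [CO3²⁻] = 0.005450 × 1.829 = 0.00997 mmol/kg = 9.97 μmol/kg

[CO3²⁻] = 9.97 μmol/kg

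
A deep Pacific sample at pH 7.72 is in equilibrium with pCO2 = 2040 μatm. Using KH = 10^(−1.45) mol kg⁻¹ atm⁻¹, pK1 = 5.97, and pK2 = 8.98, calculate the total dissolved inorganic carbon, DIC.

DIC = 4.37 mmol/kg

[CO2*] = KH · pCO2 = 10^(−1.45) × 2040×10^-6 = 7.238×10^-5 mol/kg
α₀ = 1/(1 + K1/[H⁺] + K1K2/[H⁺]²) = 1/(1 + 10^+1.75 + 10^+0.49) = 0.01658
DIC = [CO2*]/α₀ = 7.238×10^-5 / 0.01658 = 4.37 mmol/kg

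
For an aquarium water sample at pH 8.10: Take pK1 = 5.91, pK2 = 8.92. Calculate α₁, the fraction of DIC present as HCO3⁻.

α₁ = 0.864

α₁ = 1 / (1 + [H⁺]/K1 + K2/[H⁺]) = 1 / (1 + 10^-2.19 + 10^-0.82)
   = 1 / (1 + 0.0064565 + 0.15136) = 1/1.1578 = 0.8637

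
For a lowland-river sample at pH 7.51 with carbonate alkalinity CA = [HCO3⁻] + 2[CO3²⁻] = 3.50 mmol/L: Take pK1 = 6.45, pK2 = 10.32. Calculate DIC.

DIC = 3.80 mmol/L

CA = [HCO3⁻] + 2[CO3²⁻] = (α₁ + 2α₂)·DIC
At pH 7.51: [H⁺]/K1 = 10^-1.06 = 0.087096, K2/[H⁺] = 10^-2.81 = 0.0015488
α₁ = 1/(1 + 0.087096 + 0.0015488) = 1/1.0886 = 0.9186; α₂ = α₁·K2/[H⁺] = 0.001423
α₁ + 2α₂ = 0.9214
DIC = CA / (α₁ + 2α₂) = 3.50 / 0.9214 = 3.80 mmol/L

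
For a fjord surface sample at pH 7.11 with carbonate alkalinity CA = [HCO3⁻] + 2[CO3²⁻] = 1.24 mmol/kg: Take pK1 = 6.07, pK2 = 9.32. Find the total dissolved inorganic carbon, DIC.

CA = [HCO3⁻] + 2[CO3²⁻] = (α₁ + 2α₂)·DIC
At pH 7.11: [H⁺]/K1 = 10^-1.04 = 0.091201, K2/[H⁺] = 10^-2.21 = 0.0061660
α₁ = 1/(1 + 0.091201 + 0.0061660) = 1/1.0974 = 0.9113; α₂ = α₁·K2/[H⁺] = 0.005619
α₁ + 2α₂ = 0.9225
DIC = CA / (α₁ + 2α₂) = 1.24 / 0.9225 = 1.34 mmol/kg

DIC = 1.34 mmol/kg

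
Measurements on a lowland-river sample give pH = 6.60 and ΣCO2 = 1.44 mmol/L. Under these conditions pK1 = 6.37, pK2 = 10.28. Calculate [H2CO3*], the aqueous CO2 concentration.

α₀ = 1 / (1 + K1/[H⁺] + K1K2/[H⁺]²) = 1 / (1 + 10^+0.23 + 10^-3.45)
   = 1 / (1 + 1.6982 + 0.00035481) = 1/2.6986 = 0.3706
[CO2*] = α₀ × DIC = 0.3706 × 1.44 = 0.534 mmol/L

[CO2*] = 0.534 mmol/L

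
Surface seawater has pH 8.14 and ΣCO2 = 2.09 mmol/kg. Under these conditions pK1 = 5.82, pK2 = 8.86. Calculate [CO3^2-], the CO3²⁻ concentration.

[CO3²⁻] = 0.333 mmol/kg

α₂ = 1 / (1 + [H⁺]/K2 + [H⁺]²/(K1K2)) = 1 / (1 + 10^+0.72 + 10^-1.60)
   = 1 / (1 + 5.2481 + 0.025119) = 1/6.2732 = 0.1594
[CO3²⁻] = α₂ × DIC = 0.1594 × 2.09 = 0.333 mmol/kg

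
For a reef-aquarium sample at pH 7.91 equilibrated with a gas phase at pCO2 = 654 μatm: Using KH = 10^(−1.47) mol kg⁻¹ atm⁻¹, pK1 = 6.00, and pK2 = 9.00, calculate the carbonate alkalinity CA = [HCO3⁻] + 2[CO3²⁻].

[CO2*] = KH · pCO2 = 10^(−1.47) × 654×10^-6 = 2.216×10^-5 mol/kg
α₀ = 1/(1 + K1/[H⁺] + K1K2/[H⁺]²) = 1/(1 + 10^+1.91 + 10^+0.82) = 0.01125
DIC = [CO2*]/α₀ = 2.216×10^-5 / 0.01125 = 1.970 mmol/kg
CA = (α₁ + 2α₂)·DIC = (0.9144 + 2×0.07433) × 1.970 = 2.09 mmol/kg

CA = 2.09 mmol/kg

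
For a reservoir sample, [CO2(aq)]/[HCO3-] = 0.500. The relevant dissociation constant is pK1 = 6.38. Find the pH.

From K1 = [H⁺][HCO3-]/[CO2(aq)]:  pH = pK1 − log₁₀([CO2(aq)]/[HCO3-])
log₁₀(0.500) = -0.301
pH = 6.38 − (-0.301) = 6.68

pH = 6.68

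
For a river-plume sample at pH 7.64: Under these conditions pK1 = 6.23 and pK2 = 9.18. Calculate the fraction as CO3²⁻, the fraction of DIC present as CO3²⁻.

α₂ = 1 / (1 + [H⁺]/K2 + [H⁺]²/(K1K2)) = 1 / (1 + 10^+1.54 + 10^+0.13)
   = 1 / (1 + 34.674 + 1.3490) = 1/37.023 = 0.02701

α₂ = 0.0270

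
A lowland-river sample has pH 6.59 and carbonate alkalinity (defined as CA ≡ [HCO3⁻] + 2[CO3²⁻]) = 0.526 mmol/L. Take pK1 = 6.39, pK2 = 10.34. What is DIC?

CA = [HCO3⁻] + 2[CO3²⁻] = (α₁ + 2α₂)·DIC
At pH 6.59: [H⁺]/K1 = 10^-0.20 = 0.63096, K2/[H⁺] = 10^-3.75 = 0.00017783
α₁ = 1/(1 + 0.63096 + 0.00017783) = 1/1.6311 = 0.6131; α₂ = α₁·K2/[H⁺] = 0.0001090
α₁ + 2α₂ = 0.6133
DIC = CA / (α₁ + 2α₂) = 0.526 / 0.6133 = 0.858 mmol/L

DIC = 0.858 mmol/L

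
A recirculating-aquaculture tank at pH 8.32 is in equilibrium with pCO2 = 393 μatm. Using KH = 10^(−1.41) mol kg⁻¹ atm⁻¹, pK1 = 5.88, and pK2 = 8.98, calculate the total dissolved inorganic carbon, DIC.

DIC = 5.15 mmol/kg

[CO2*] = KH · pCO2 = 10^(−1.41) × 393×10^-6 = 1.529×10^-5 mol/kg
α₀ = 1/(1 + K1/[H⁺] + K1K2/[H⁺]²) = 1/(1 + 10^+2.44 + 10^+1.78) = 0.002970
DIC = [CO2*]/α₀ = 1.529×10^-5 / 0.002970 = 5.15 mmol/kg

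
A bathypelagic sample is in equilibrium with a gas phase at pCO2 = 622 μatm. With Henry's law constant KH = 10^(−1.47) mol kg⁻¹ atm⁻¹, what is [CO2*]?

KH = 10^(−1.47) = 3.388×10^-2 mol kg⁻¹ atm⁻¹
[CO2*] = KH · pCO2 = 3.388×10^-2 × 622×10^-6 atm = 2.11×10^-5 mol/kg

[CO2*] = 21.1 μmol/kg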